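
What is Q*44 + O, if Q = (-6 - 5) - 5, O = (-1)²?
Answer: -703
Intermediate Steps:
O = 1
Q = -16 (Q = -11 - 5 = -16)
Q*44 + O = -16*44 + 1 = -704 + 1 = -703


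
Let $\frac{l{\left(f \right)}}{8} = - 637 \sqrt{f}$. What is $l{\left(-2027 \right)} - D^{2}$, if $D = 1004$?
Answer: $-1008016 - 5096 i \sqrt{2027} \approx -1.008 \cdot 10^{6} - 2.2943 \cdot 10^{5} i$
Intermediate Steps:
$l{\left(f \right)} = - 5096 \sqrt{f}$ ($l{\left(f \right)} = 8 \left(- 637 \sqrt{f}\right) = - 5096 \sqrt{f}$)
$l{\left(-2027 \right)} - D^{2} = - 5096 \sqrt{-2027} - 1004^{2} = - 5096 i \sqrt{2027} - 1008016 = -1008016 - 5096 i \sqrt{2027}$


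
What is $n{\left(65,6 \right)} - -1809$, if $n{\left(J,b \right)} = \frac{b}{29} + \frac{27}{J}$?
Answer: $\frac{3411138}{1885} \approx 1809.6$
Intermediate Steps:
$n{\left(J,b \right)} = \frac{27}{J} + \frac{b}{29}$ ($n{\left(J,b \right)} = b \frac{1}{29} + \frac{27}{J} = \frac{b}{29} + \frac{27}{J} = \frac{27}{J} + \frac{b}{29}$)
$n{\left(65,6 \right)} - -1809 = \left(\frac{27}{65} + \frac{1}{29} \cdot 6\right) - -1809 = \left(27 \cdot \frac{1}{65} + \frac{6}{29}\right) + 1809 = \left(\frac{27}{65} + \frac{6}{29}\right) + 1809 = \frac{1173}{1885} + 1809 = \frac{3411138}{1885}$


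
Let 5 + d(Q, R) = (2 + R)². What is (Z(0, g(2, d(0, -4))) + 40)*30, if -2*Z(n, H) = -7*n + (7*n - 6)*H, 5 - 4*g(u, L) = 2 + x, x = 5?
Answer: 1155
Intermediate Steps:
d(Q, R) = -5 + (2 + R)²
g(u, L) = -½ (g(u, L) = 5/4 - (2 + 5)/4 = 5/4 - ¼*7 = 5/4 - 7/4 = -½)
Z(n, H) = 7*n/2 - H*(-6 + 7*n)/2 (Z(n, H) = -(-7*n + (7*n - 6)*H)/2 = -(-7*n + (-6 + 7*n)*H)/2 = -(-7*n + H*(-6 + 7*n))/2 = 7*n/2 - H*(-6 + 7*n)/2)
(Z(0, g(2, d(0, -4))) + 40)*30 = ((3*(-½) + (7/2)*0 - 7/2*(-½)*0) + 40)*30 = ((-3/2 + 0 + 0) + 40)*30 = (-3/2 + 40)*30 = (77/2)*30 = 1155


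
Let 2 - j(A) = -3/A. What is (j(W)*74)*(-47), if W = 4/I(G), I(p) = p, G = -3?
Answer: 1739/2 ≈ 869.50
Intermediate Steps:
W = -4/3 (W = 4/(-3) = 4*(-1/3) = -4/3 ≈ -1.3333)
j(A) = 2 + 3/A (j(A) = 2 - (-3)/A = 2 + 3/A)
(j(W)*74)*(-47) = ((2 + 3/(-4/3))*74)*(-47) = ((2 + 3*(-3/4))*74)*(-47) = ((2 - 9/4)*74)*(-47) = -1/4*74*(-47) = -37/2*(-47) = 1739/2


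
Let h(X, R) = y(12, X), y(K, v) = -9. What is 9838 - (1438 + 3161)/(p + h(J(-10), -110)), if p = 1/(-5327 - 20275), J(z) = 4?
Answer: 340657960/32917 ≈ 10349.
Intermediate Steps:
h(X, R) = -9
p = -1/25602 (p = 1/(-25602) = -1/25602 ≈ -3.9059e-5)
9838 - (1438 + 3161)/(p + h(J(-10), -110)) = 9838 - (1438 + 3161)/(-1/25602 - 9) = 9838 - 4599/(-230419/25602) = 9838 - 4599*(-25602)/230419 = 9838 - 1*(-16820514/32917) = 9838 + 16820514/32917 = 340657960/32917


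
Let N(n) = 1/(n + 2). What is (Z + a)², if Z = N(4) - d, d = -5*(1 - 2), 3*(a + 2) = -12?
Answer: 4225/36 ≈ 117.36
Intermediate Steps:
a = -6 (a = -2 + (⅓)*(-12) = -2 - 4 = -6)
d = 5 (d = -5*(-1) = 5)
N(n) = 1/(2 + n)
Z = -29/6 (Z = 1/(2 + 4) - 1*5 = 1/6 - 5 = ⅙ - 5 = -29/6 ≈ -4.8333)
(Z + a)² = (-29/6 - 6)² = (-65/6)² = 4225/36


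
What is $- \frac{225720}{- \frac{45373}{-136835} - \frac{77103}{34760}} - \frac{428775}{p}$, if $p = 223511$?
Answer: $\frac{9598402008434644005}{80224566531851} \approx 1.1964 \cdot 10^{5}$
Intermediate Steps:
$- \frac{225720}{- \frac{45373}{-136835} - \frac{77103}{34760}} - \frac{428775}{p} = - \frac{225720}{- \frac{45373}{-136835} - \frac{77103}{34760}} - \frac{428775}{223511} = - \frac{225720}{\left(-45373\right) \left(- \frac{1}{136835}\right) - \frac{77103}{34760}} - \frac{428775}{223511} = - \frac{225720}{\frac{45373}{136835} - \frac{77103}{34760}} - \frac{428775}{223511} = - \frac{225720}{- \frac{358928941}{190255384}} - \frac{428775}{223511} = \left(-225720\right) \left(- \frac{190255384}{358928941}\right) - \frac{428775}{223511} = \frac{42944445276480}{358928941} - \frac{428775}{223511} = \frac{9598402008434644005}{80224566531851}$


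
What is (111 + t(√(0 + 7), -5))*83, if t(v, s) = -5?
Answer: 8798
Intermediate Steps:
(111 + t(√(0 + 7), -5))*83 = (111 - 5)*83 = 106*83 = 8798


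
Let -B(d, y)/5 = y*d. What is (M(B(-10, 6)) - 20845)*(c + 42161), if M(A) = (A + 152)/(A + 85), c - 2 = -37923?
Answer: -6805092304/77 ≈ -8.8378e+7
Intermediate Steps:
c = -37921 (c = 2 - 37923 = -37921)
B(d, y) = -5*d*y (B(d, y) = -5*y*d = -5*d*y)
M(A) = (152 + A)/(85 + A)
(M(B(-10, 6)) - 20845)*(c + 42161) = ((152 - 5*(-10)*6)/(85 - 5*(-10)*6) - 20845)*(-37921 + 42161) = ((152 + 300)/(85 + 300) - 20845)*4240 = (452/385 - 20845)*4240 = -8024873/385*4240 = -6805092304/77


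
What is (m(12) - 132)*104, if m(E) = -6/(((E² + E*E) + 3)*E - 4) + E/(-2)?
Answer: -3128775/218 ≈ -14352.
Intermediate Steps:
m(E) = -6/(-4 + E*(3 + 2*E²)) - E/2 (m(E) = -6/(((E² + E²) + 3)*E - 4) + E*(-½) = -6/((2*E² + 3)*E - 4) - E/2 = -6/((3 + 2*E²)*E - 4) - E/2 = -6/(E*(3 + 2*E²) - 4) - E/2 = -6/(-4 + E*(3 + 2*E²)) - E/2)
(m(12) - 132)*104 = ((-12 - 3*12² - 2*12⁴ + 4*12)/(2*(-4 + 2*12³ + 3*12)) - 132)*104 = ((-12 - 3*144 - 2*20736 + 48)/(2*(-4 + 2*1728 + 36)) - 132)*104 = ((-12 - 432 - 41472 + 48)/(2*(-4 + 3456 + 36)) - 132)*104 = ((½)*(-41868)/3488 - 132)*104 = ((½)*(1/3488)*(-41868) - 132)*104 = (-10467/1744 - 132)*104 = -240675/1744*104 = -3128775/218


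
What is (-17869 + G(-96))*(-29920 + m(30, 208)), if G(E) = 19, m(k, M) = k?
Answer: 533536500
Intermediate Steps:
(-17869 + G(-96))*(-29920 + m(30, 208)) = (-17869 + 19)*(-29920 + 30) = -17850*(-29890) = 533536500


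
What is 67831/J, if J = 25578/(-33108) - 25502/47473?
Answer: -17768738385634/343097435 ≈ -51789.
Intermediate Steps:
J = -343097435/261956014 (J = 25578*(-1/33108) - 25502*1/47473 = -4263/5518 - 25502/47473 = -343097435/261956014 ≈ -1.3098)
67831/J = 67831/(-343097435/261956014) = 67831*(-261956014/343097435) = -17768738385634/343097435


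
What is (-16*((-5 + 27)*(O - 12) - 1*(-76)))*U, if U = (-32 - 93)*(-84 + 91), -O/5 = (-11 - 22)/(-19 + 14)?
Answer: -12796000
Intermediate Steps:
O = -33 (O = -5*(-11 - 22)/(-19 + 14) = -(-165)/(-5) = -(-165)*(-1)/5 = -5*33/5 = -33)
U = -875 (U = -125*7 = -875)
(-16*((-5 + 27)*(O - 12) - 1*(-76)))*U = -16*((-5 + 27)*(-33 - 12) - 1*(-76))*(-875) = -16*(22*(-45) + 76)*(-875) = -16*(-990 + 76)*(-875) = -16*(-914)*(-875) = 14624*(-875) = -12796000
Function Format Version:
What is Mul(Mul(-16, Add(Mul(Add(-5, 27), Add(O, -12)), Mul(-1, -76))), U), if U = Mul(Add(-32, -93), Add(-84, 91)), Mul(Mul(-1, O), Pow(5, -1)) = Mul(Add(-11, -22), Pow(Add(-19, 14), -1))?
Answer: -12796000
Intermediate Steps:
O = -33 (O = Mul(-5, Mul(Add(-11, -22), Pow(Add(-19, 14), -1))) = Mul(-5, Mul(-33, Pow(-5, -1))) = Mul(-5, Mul(-33, Rational(-1, 5))) = Mul(-5, Rational(33, 5)) = -33)
U = -875 (U = Mul(-125, 7) = -875)
Mul(Mul(-16, Add(Mul(Add(-5, 27), Add(O, -12)), Mul(-1, -76))), U) = Mul(Mul(-16, Add(Mul(Add(-5, 27), Add(-33, -12)), Mul(-1, -76))), -875) = Mul(Mul(-16, Add(Mul(22, -45), 76)), -875) = Mul(Mul(-16, Add(-990, 76)), -875) = Mul(Mul(-16, -914), -875) = Mul(14624, -875) = -12796000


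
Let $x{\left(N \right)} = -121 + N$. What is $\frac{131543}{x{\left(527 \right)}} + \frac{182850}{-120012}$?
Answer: $\frac{654687559}{2030203} \approx 322.47$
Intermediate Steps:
$\frac{131543}{x{\left(527 \right)}} + \frac{182850}{-120012} = \frac{131543}{-121 + 527} + \frac{182850}{-120012} = \frac{131543}{406} + 182850 \left(- \frac{1}{120012}\right) = 131543 \cdot \frac{1}{406} - \frac{30475}{20002} = \frac{131543}{406} - \frac{30475}{20002} = \frac{654687559}{2030203}$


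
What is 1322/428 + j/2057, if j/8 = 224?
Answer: 1743165/440198 ≈ 3.9600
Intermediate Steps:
j = 1792 (j = 8*224 = 1792)
1322/428 + j/2057 = 1322/428 + 1792/2057 = 1322*(1/428) + 1792*(1/2057) = 661/214 + 1792/2057 = 1743165/440198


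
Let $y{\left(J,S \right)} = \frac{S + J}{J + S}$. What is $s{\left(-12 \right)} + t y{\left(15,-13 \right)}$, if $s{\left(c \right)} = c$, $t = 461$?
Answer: $449$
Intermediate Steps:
$y{\left(J,S \right)} = 1$ ($y{\left(J,S \right)} = \frac{J + S}{J + S} = 1$)
$s{\left(-12 \right)} + t y{\left(15,-13 \right)} = -12 + 461 \cdot 1 = -12 + 461 = 449$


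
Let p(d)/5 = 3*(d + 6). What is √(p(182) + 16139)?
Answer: √18959 ≈ 137.69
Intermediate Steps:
p(d) = 90 + 15*d (p(d) = 5*(3*(d + 6)) = 5*(3*(6 + d)) = 5*(18 + 3*d) = 90 + 15*d)
√(p(182) + 16139) = √((90 + 15*182) + 16139) = √((90 + 2730) + 16139) = √(2820 + 16139) = √18959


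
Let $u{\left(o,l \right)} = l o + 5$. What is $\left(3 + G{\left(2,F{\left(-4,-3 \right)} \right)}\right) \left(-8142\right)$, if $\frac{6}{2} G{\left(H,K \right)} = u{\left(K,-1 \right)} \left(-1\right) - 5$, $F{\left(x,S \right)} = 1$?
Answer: $0$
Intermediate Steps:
$u{\left(o,l \right)} = 5 + l o$
$G{\left(H,K \right)} = - \frac{10}{3} + \frac{K}{3}$ ($G{\left(H,K \right)} = \frac{\left(5 - K\right) \left(-1\right) - 5}{3} = \frac{\left(-5 + K\right) - 5}{3} = \frac{-10 + K}{3} = - \frac{10}{3} + \frac{K}{3}$)
$\left(3 + G{\left(2,F{\left(-4,-3 \right)} \right)}\right) \left(-8142\right) = \left(3 + \left(- \frac{10}{3} + \frac{1}{3} \cdot 1\right)\right) \left(-8142\right) = \left(3 + \left(- \frac{10}{3} + \frac{1}{3}\right)\right) \left(-8142\right) = \left(3 - 3\right) \left(-8142\right) = 0 \left(-8142\right) = 0$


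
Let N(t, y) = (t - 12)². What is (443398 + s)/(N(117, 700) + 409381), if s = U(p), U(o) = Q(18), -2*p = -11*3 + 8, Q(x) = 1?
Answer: 443399/420406 ≈ 1.0547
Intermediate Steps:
p = 25/2 (p = -(-11*3 + 8)/2 = -(-33 + 8)/2 = -½*(-25) = 25/2 ≈ 12.500)
N(t, y) = (-12 + t)²
U(o) = 1
s = 1
(443398 + s)/(N(117, 700) + 409381) = (443398 + 1)/((-12 + 117)² + 409381) = 443399/(105² + 409381) = 443399/(11025 + 409381) = 443399/420406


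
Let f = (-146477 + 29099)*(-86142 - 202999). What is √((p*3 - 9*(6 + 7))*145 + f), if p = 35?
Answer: √33938790558 ≈ 1.8422e+5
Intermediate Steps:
f = 33938792298 (f = -117378*(-289141) = 33938792298)
√((p*3 - 9*(6 + 7))*145 + f) = √((35*3 - 9*(6 + 7))*145 + 33938792298) = √((105 - 9*13)*145 + 33938792298) = √((105 - 117)*145 + 33938792298) = √(-12*145 + 33938792298) = √(-1740 + 33938792298) = √33938790558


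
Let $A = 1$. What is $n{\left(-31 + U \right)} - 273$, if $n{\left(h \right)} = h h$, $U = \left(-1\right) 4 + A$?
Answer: $883$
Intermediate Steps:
$U = -3$ ($U = \left(-1\right) 4 + 1 = -4 + 1 = -3$)
$n{\left(h \right)} = h^{2}$
$n{\left(-31 + U \right)} - 273 = \left(-31 - 3\right)^{2} - 273 = \left(-34\right)^{2} - 273 = 1156 - 273 = 883$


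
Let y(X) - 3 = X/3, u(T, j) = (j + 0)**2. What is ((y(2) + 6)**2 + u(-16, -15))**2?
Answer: 8213956/81 ≈ 1.0141e+5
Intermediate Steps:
u(T, j) = j**2
y(X) = 3 + X/3
((y(2) + 6)**2 + u(-16, -15))**2 = (((3 + (1/3)*2) + 6)**2 + (-15)**2)**2 = (((3 + 2/3) + 6)**2 + 225)**2 = ((11/3 + 6)**2 + 225)**2 = ((29/3)**2 + 225)**2 = (841/9 + 225)**2 = (2866/9)**2 = 8213956/81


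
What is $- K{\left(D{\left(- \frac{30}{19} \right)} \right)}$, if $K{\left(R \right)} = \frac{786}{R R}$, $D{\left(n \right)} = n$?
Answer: $- \frac{47291}{150} \approx -315.27$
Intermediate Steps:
$K{\left(R \right)} = \frac{786}{R^{2}}$
$- K{\left(D{\left(- \frac{30}{19} \right)} \right)} = - \frac{786}{\frac{900}{361}} = - \frac{786 \cdot 361}{900} = \left(-1\right) \frac{47291}{150} = - \frac{47291}{150}$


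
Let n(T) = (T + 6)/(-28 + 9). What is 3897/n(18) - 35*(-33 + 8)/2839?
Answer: -70062359/22712 ≈ -3084.8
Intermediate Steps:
n(T) = -6/19 - T/19 (n(T) = (6 + T)/(-19) = (6 + T)*(-1/19) = -6/19 - T/19)
3897/n(18) - 35*(-33 + 8)/2839 = 3897/(-6/19 - 1/19*18) - 35*(-33 + 8)/2839 = 3897/(-6/19 - 18/19) - 35*(-25)*(1/2839) = 3897/(-24/19) + 875*(1/2839) = 3897*(-19/24) + 875/2839 = -24681/8 + 875/2839 = -70062359/22712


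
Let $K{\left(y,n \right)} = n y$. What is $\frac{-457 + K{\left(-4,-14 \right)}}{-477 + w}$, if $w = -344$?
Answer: $\frac{401}{821} \approx 0.48843$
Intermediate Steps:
$\frac{-457 + K{\left(-4,-14 \right)}}{-477 + w} = \frac{-457 - -56}{-477 - 344} = \frac{-457 + 56}{-821} = \left(-401\right) \left(- \frac{1}{821}\right) = \frac{401}{821}$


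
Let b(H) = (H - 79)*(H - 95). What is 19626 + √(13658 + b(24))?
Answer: 19626 + √17563 ≈ 19759.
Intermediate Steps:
b(H) = (-95 + H)*(-79 + H) (b(H) = (-79 + H)*(-95 + H) = (-95 + H)*(-79 + H))
19626 + √(13658 + b(24)) = 19626 + √(13658 + (7505 + 24² - 174*24)) = 19626 + √(13658 + (7505 + 576 - 4176)) = 19626 + √(13658 + 3905) = 19626 + √17563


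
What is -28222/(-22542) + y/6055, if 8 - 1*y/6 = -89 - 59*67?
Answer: 71865481/13649181 ≈ 5.2652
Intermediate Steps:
y = 24300 (y = 48 - 6*(-89 - 59*67) = 48 - 6*(-89 - 3953) = 48 - 6*(-4042) = 48 + 24252 = 24300)
-28222/(-22542) + y/6055 = -28222/(-22542) + 24300/6055 = -28222*(-1/22542) + 24300*(1/6055) = 14111/11271 + 4860/1211 = 71865481/13649181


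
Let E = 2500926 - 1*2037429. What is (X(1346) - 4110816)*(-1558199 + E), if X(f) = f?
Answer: 4498645027940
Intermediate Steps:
E = 463497 (E = 2500926 - 2037429 = 463497)
(X(1346) - 4110816)*(-1558199 + E) = (1346 - 4110816)*(-1558199 + 463497) = -4109470*(-1094702) = 4498645027940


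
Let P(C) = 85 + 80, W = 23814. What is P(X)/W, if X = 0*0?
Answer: 55/7938 ≈ 0.0069287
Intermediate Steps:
X = 0
P(C) = 165
P(X)/W = 165/23814 = 165*(1/23814) = 55/7938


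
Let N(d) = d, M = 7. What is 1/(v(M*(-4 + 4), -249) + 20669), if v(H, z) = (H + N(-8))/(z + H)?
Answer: 249/5146589 ≈ 4.8382e-5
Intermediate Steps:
v(H, z) = (-8 + H)/(H + z) (v(H, z) = (H - 8)/(z + H) = (-8 + H)/(H + z))
1/(v(M*(-4 + 4), -249) + 20669) = 1/((-8 + 7*(-4 + 4))/(7*(-4 + 4) - 249) + 20669) = 1/((-8 + 7*0)/(7*0 - 249) + 20669) = 1/((-8 + 0)/(0 - 249) + 20669) = 1/(-8/(-249) + 20669) = 1/(-1/249*(-8) + 20669) = 1/(8/249 + 20669) = 1/(5146589/249) = 249/5146589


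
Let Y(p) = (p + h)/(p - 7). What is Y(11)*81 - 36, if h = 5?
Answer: 288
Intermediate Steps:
Y(p) = (5 + p)/(-7 + p) (Y(p) = (p + 5)/(p - 7) = (5 + p)/(-7 + p))
Y(11)*81 - 36 = ((5 + 11)/(-7 + 11))*81 - 36 = (16/4)*81 - 36 = ((¼)*16)*81 - 36 = 4*81 - 36 = 324 - 36 = 288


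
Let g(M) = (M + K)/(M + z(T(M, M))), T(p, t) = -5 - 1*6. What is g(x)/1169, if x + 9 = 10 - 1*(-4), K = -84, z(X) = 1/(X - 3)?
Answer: -158/11523 ≈ -0.013712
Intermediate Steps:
T(p, t) = -11 (T(p, t) = -5 - 6 = -11)
z(X) = 1/(-3 + X)
x = 5 (x = -9 + (10 - 1*(-4)) = -9 + (10 + 4) = -9 + 14 = 5)
g(M) = (-84 + M)/(-1/14 + M) (g(M) = (M - 84)/(M + 1/(-3 - 11)) = (-84 + M)/(M + 1/(-14)) = (-84 + M)/(M - 1/14) = (-84 + M)/(-1/14 + M))
g(x)/1169 = (14*(-84 + 5)/(-1 + 14*5))/1169 = (14*(-79)/(-1 + 70))*(1/1169) = (14*(-79)/69)*(1/1169) = (14*(1/69)*(-79))*(1/1169) = -1106/69*1/1169 = -158/11523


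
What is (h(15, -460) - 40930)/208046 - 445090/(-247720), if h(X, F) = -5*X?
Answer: 4122071777/2576857756 ≈ 1.5997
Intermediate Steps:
(h(15, -460) - 40930)/208046 - 445090/(-247720) = (-5*15 - 40930)/208046 - 445090/(-247720) = (-75 - 40930)*(1/208046) - 445090*(-1/247720) = -41005*1/208046 + 44509/24772 = -41005/208046 + 44509/24772 = 4122071777/2576857756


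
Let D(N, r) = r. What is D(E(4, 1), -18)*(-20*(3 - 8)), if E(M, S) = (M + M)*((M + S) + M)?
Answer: -1800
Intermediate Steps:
E(M, S) = 2*M*(S + 2*M) (E(M, S) = (2*M)*(S + 2*M) = 2*M*(S + 2*M))
D(E(4, 1), -18)*(-20*(3 - 8)) = -(-360)*(3 - 8) = -(-360)*(-5) = -18*100 = -1800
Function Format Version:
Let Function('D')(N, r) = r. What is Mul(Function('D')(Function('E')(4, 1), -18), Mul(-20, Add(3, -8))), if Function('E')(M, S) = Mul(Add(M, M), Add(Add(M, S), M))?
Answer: -1800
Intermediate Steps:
Function('E')(M, S) = Mul(2, M, Add(S, Mul(2, M))) (Function('E')(M, S) = Mul(Mul(2, M), Add(S, Mul(2, M))) = Mul(2, M, Add(S, Mul(2, M))))
Mul(Function('D')(Function('E')(4, 1), -18), Mul(-20, Add(3, -8))) = Mul(-18, Mul(-20, Add(3, -8))) = Mul(-18, Mul(-20, -5)) = Mul(-18, 100) = -1800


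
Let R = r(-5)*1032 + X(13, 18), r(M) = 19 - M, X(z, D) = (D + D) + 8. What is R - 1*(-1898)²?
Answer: -3577592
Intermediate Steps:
X(z, D) = 8 + 2*D (X(z, D) = 2*D + 8 = 8 + 2*D)
R = 24812 (R = (19 - 1*(-5))*1032 + (8 + 2*18) = (19 + 5)*1032 + (8 + 36) = 24*1032 + 44 = 24768 + 44 = 24812)
R - 1*(-1898)² = 24812 - 1*(-1898)² = 24812 - 1*3602404 = 24812 - 3602404 = -3577592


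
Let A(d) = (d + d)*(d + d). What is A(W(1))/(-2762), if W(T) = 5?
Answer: -50/1381 ≈ -0.036206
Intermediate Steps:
A(d) = 4*d**2 (A(d) = (2*d)*(2*d) = 4*d**2)
A(W(1))/(-2762) = (4*5**2)/(-2762) = (4*25)*(-1/2762) = 100*(-1/2762) = -50/1381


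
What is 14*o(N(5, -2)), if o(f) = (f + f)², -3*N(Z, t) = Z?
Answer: 1400/9 ≈ 155.56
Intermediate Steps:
N(Z, t) = -Z/3
o(f) = 4*f² (o(f) = (2*f)² = 4*f²)
14*o(N(5, -2)) = 14*(4*(-⅓*5)²) = 14*(4*(-5/3)²) = 14*(4*(25/9)) = 14*(100/9) = 1400/9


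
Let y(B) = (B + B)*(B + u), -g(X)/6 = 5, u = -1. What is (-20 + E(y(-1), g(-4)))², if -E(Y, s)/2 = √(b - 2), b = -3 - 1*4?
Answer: 364 + 240*I ≈ 364.0 + 240.0*I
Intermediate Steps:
b = -7 (b = -3 - 4 = -7)
g(X) = -30 (g(X) = -6*5 = -30)
y(B) = 2*B*(-1 + B) (y(B) = (B + B)*(B - 1) = (2*B)*(-1 + B) = 2*B*(-1 + B))
E(Y, s) = -6*I (E(Y, s) = -2*√(-7 - 2) = -6*I)
(-20 + E(y(-1), g(-4)))² = (-20 - 6*I)²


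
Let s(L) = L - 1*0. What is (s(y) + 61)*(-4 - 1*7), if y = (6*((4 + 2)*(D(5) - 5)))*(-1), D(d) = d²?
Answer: 7249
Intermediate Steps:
y = -720 (y = (6*((4 + 2)*(5² - 5)))*(-1) = (6*(6*(25 - 5)))*(-1) = (6*(6*20))*(-1) = (6*120)*(-1) = 720*(-1) = -720)
s(L) = L (s(L) = L + 0 = L)
(s(y) + 61)*(-4 - 1*7) = (-720 + 61)*(-4 - 1*7) = -659*(-4 - 7) = -659*(-11) = 7249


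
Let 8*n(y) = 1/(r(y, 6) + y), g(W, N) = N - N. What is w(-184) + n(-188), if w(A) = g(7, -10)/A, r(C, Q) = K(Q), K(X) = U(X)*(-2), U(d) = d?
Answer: -1/1600 ≈ -0.00062500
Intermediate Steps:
g(W, N) = 0
K(X) = -2*X (K(X) = X*(-2) = -2*X)
r(C, Q) = -2*Q
n(y) = 1/(8*(-12 + y)) (n(y) = 1/(8*(-2*6 + y)) = 1/(8*(-12 + y)))
w(A) = 0 (w(A) = 0/A = 0)
w(-184) + n(-188) = 0 + 1/(8*(-12 - 188)) = 0 + (⅛)/(-200) = 0 + (⅛)*(-1/200) = 0 - 1/1600 = -1/1600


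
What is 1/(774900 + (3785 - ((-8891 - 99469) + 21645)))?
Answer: 1/865400 ≈ 1.1555e-6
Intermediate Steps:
1/(774900 + (3785 - ((-8891 - 99469) + 21645))) = 1/(774900 + (3785 - (-108360 + 21645))) = 1/(774900 + (3785 - 1*(-86715))) = 1/(774900 + (3785 + 86715)) = 1/(774900 + 90500) = 1/865400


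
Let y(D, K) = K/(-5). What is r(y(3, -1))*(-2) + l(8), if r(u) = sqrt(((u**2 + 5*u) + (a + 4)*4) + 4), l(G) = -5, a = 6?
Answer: -5 - 2*sqrt(1126)/5 ≈ -18.422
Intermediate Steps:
y(D, K) = -K/5 (y(D, K) = K*(-1/5) = -K/5)
r(u) = sqrt(44 + u**2 + 5*u) (r(u) = sqrt(((u**2 + 5*u) + (6 + 4)*4) + 4) = sqrt(((u**2 + 5*u) + 10*4) + 4) = sqrt(((u**2 + 5*u) + 40) + 4) = sqrt((40 + u**2 + 5*u) + 4) = sqrt(44 + u**2 + 5*u))
r(y(3, -1))*(-2) + l(8) = sqrt(44 + (-1/5*(-1))**2 + 5*(-1/5*(-1)))*(-2) - 5 = sqrt(44 + (1/5)**2 + 5*(1/5))*(-2) - 5 = sqrt(44 + 1/25 + 1)*(-2) - 5 = sqrt(1126/25)*(-2) - 5 = (sqrt(1126)/5)*(-2) - 5 = -2*sqrt(1126)/5 - 5 = -5 - 2*sqrt(1126)/5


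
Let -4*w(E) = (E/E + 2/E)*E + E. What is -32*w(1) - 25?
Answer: 7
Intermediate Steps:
w(E) = -E/4 - E*(1 + 2/E)/4 (w(E) = -((E/E + 2/E)*E + E)/4 = -((1 + 2/E)*E + E)/4 = -(E*(1 + 2/E) + E)/4 = -(E + E*(1 + 2/E))/4 = -E/4 - E*(1 + 2/E)/4)
-32*w(1) - 25 = -32*(-1/2 - 1/2*1) - 25 = -32*(-1/2 - 1/2) - 25 = -32*(-1) - 25 = 32 - 25 = 7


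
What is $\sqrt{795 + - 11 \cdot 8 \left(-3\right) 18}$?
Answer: $43 \sqrt{3} \approx 74.478$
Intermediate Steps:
$\sqrt{795 + - 11 \cdot 8 \left(-3\right) 18} = \sqrt{795 + \left(-11\right) \left(-24\right) 18} = \sqrt{795 + 264 \cdot 18} = \sqrt{795 + 4752} = \sqrt{5547} = 43 \sqrt{3}$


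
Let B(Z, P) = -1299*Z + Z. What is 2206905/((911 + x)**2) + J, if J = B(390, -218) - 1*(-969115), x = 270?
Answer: 645630100000/1394761 ≈ 4.6290e+5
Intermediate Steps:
B(Z, P) = -1298*Z
J = 462895 (J = -1298*390 - 1*(-969115) = -506220 + 969115 = 462895)
2206905/((911 + x)**2) + J = 2206905/((911 + 270)**2) + 462895 = 2206905/(1181**2) + 462895 = 2206905/1394761 + 462895 = 645630100000/1394761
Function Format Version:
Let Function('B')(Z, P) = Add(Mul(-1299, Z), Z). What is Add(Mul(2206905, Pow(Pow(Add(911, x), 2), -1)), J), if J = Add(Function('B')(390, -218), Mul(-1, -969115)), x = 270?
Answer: Rational(645630100000, 1394761) ≈ 4.6290e+5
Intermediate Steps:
Function('B')(Z, P) = Mul(-1298, Z)
J = 462895 (J = Add(Mul(-1298, 390), Mul(-1, -969115)) = Add(-506220, 969115) = 462895)
Add(Mul(2206905, Pow(Pow(Add(911, x), 2), -1)), J) = Add(Mul(2206905, Pow(Pow(Add(911, 270), 2), -1)), 462895) = Add(Mul(2206905, Pow(Pow(1181, 2), -1)), 462895) = Add(Mul(2206905, Pow(1394761, -1)), 462895) = Add(Mul(2206905, Rational(1, 1394761)), 462895) = Add(Rational(2206905, 1394761), 462895) = Rational(645630100000, 1394761)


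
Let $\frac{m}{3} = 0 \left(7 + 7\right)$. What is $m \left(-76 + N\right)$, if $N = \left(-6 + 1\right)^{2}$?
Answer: $0$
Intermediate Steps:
$N = 25$ ($N = \left(-5\right)^{2} = 25$)
$m = 0$ ($m = 3 \cdot 0 \left(7 + 7\right) = 3 \cdot 0 \cdot 14 = 3 \cdot 0 = 0$)
$m \left(-76 + N\right) = 0 \left(-76 + 25\right) = 0 \left(-51\right) = 0$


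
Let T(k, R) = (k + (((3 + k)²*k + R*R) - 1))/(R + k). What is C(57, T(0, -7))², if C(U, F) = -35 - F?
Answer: 38809/49 ≈ 792.02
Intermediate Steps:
T(k, R) = (-1 + k + R² + k*(3 + k)²)/(R + k) (T(k, R) = (k + ((k*(3 + k)² + R²) - 1))/(R + k) = (k + ((R² + k*(3 + k)²) - 1))/(R + k) = (k + (-1 + R² + k*(3 + k)²))/(R + k) = (-1 + k + R² + k*(3 + k)²)/(R + k))
C(57, T(0, -7))² = (-35 - (-1 + 0 + (-7)² + 0*(3 + 0)²)/(-7 + 0))² = (-35 - (-1 + 0 + 49 + 0*3²)/(-7))² = (-35 - (-1)*(-1 + 0 + 49 + 0*9)/7)² = (-35 - (-1)*(-1 + 0 + 49 + 0)/7)² = (-35 - (-1)*48/7)² = (-35 - 1*(-48/7))² = (-35 + 48/7)² = (-197/7)² = 38809/49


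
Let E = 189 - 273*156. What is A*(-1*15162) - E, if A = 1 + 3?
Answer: -18249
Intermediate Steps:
A = 4
E = -42399 (E = 189 - 42588 = -42399)
A*(-1*15162) - E = 4*(-1*15162) - 1*(-42399) = 4*(-15162) + 42399 = -60648 + 42399 = -18249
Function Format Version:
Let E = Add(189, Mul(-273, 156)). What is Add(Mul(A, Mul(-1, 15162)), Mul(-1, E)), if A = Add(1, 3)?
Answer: -18249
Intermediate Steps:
A = 4
E = -42399 (E = Add(189, -42588) = -42399)
Add(Mul(A, Mul(-1, 15162)), Mul(-1, E)) = Add(Mul(4, Mul(-1, 15162)), Mul(-1, -42399)) = Add(Mul(4, -15162), 42399) = Add(-60648, 42399) = -18249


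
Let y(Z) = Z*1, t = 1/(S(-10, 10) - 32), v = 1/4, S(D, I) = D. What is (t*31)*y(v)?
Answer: -31/168 ≈ -0.18452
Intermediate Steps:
v = 1/4 ≈ 0.25000
t = -1/42 (t = 1/(-10 - 32) = 1/(-42) = -1/42 ≈ -0.023810)
y(Z) = Z
(t*31)*y(v) = -1/42*31*(1/4) = -31/42*1/4 = -31/168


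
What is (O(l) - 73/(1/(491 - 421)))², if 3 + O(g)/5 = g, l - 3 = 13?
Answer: 25452025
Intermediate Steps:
l = 16 (l = 3 + 13 = 16)
O(g) = -15 + 5*g
(O(l) - 73/(1/(491 - 421)))² = ((-15 + 5*16) - 73/(1/(491 - 421)))² = ((-15 + 80) - 73/(1/70))² = (65 - 73/1/70)² = (65 - 73*70)² = (65 - 5110)² = (-5045)² = 25452025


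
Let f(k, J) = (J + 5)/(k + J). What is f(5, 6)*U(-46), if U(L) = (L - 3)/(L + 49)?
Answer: -49/3 ≈ -16.333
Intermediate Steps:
f(k, J) = (5 + J)/(J + k)
U(L) = (-3 + L)/(49 + L)
f(5, 6)*U(-46) = ((5 + 6)/(6 + 5))*((-3 - 46)/(49 - 46)) = (11/11)*(-49/3) = ((1/11)*11)*((⅓)*(-49)) = 1*(-49/3) = -49/3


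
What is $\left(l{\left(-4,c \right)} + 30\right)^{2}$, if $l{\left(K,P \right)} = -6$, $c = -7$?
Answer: $576$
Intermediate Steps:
$\left(l{\left(-4,c \right)} + 30\right)^{2} = \left(-6 + 30\right)^{2} = 24^{2} = 576$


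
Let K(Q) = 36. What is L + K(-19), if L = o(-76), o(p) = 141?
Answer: 177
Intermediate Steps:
L = 141
L + K(-19) = 141 + 36 = 177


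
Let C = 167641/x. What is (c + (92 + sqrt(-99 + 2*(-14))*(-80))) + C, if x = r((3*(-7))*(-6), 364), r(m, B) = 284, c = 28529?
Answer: 8296005/284 - 80*I*sqrt(127) ≈ 29211.0 - 901.55*I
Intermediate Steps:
x = 284
C = 167641/284 ≈ 590.29
(c + (92 + sqrt(-99 + 2*(-14))*(-80))) + C = (28529 + (92 + sqrt(-99 + 2*(-14))*(-80))) + 167641/284 = (28529 + (92 + sqrt(-99 - 28)*(-80))) + 167641/284 = (28529 + (92 + sqrt(-127)*(-80))) + 167641/284 = (28529 + (92 + (I*sqrt(127))*(-80))) + 167641/284 = (28529 + (92 - 80*I*sqrt(127))) + 167641/284 = (28621 - 80*I*sqrt(127)) + 167641/284 = 8296005/284 - 80*I*sqrt(127)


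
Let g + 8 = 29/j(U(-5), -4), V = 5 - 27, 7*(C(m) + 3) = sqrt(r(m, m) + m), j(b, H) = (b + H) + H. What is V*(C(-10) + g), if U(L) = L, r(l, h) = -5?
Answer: 3784/13 - 22*I*sqrt(15)/7 ≈ 291.08 - 12.172*I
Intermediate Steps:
j(b, H) = b + 2*H (j(b, H) = (H + b) + H = b + 2*H)
C(m) = -3 + sqrt(-5 + m)/7
V = -22
g = -133/13 (g = -8 + 29/(-5 + 2*(-4)) = -8 + 29/(-5 - 8) = -8 + 29/(-13) = -8 + 29*(-1/13) = -8 - 29/13 = -133/13 ≈ -10.231)
V*(C(-10) + g) = -22*((-3 + sqrt(-5 - 10)/7) - 133/13) = -22*((-3 + sqrt(-15)/7) - 133/13) = -22*((-3 + (I*sqrt(15))/7) - 133/13) = -22*((-3 + I*sqrt(15)/7) - 133/13) = -22*(-172/13 + I*sqrt(15)/7) = 3784/13 - 22*I*sqrt(15)/7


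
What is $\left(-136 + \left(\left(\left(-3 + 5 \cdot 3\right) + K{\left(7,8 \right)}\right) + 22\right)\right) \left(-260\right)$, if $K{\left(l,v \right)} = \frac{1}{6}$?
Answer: $\frac{79430}{3} \approx 26477.0$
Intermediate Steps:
$K{\left(l,v \right)} = \frac{1}{6}$
$\left(-136 + \left(\left(\left(-3 + 5 \cdot 3\right) + K{\left(7,8 \right)}\right) + 22\right)\right) \left(-260\right) = \left(-136 + \left(\left(\left(-3 + 5 \cdot 3\right) + \frac{1}{6}\right) + 22\right)\right) \left(-260\right) = \left(-136 + \left(\left(\left(-3 + 15\right) + \frac{1}{6}\right) + 22\right)\right) \left(-260\right) = \left(-136 + \left(\left(12 + \frac{1}{6}\right) + 22\right)\right) \left(-260\right) = \left(-136 + \left(\frac{73}{6} + 22\right)\right) \left(-260\right) = \left(-136 + \frac{205}{6}\right) \left(-260\right) = \left(- \frac{611}{6}\right) \left(-260\right) = \frac{79430}{3}$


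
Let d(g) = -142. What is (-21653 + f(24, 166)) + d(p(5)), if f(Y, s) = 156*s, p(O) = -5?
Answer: 4101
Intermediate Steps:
(-21653 + f(24, 166)) + d(p(5)) = (-21653 + 156*166) - 142 = (-21653 + 25896) - 142 = 4243 - 142 = 4101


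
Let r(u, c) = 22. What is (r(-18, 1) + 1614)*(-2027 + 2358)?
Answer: 541516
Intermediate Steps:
(r(-18, 1) + 1614)*(-2027 + 2358) = (22 + 1614)*(-2027 + 2358) = 1636*331 = 541516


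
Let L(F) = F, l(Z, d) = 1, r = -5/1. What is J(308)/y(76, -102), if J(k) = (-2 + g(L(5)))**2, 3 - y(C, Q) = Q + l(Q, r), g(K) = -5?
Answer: 49/104 ≈ 0.47115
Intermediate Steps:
r = -5 (r = -5*1 = -5)
y(C, Q) = 2 - Q (y(C, Q) = 3 - (Q + 1) = 3 - (1 + Q) = 3 + (-1 - Q) = 2 - Q)
J(k) = 49 (J(k) = (-2 - 5)**2 = (-7)**2 = 49)
J(308)/y(76, -102) = 49/(2 - 1*(-102)) = 49/(2 + 102) = 49/104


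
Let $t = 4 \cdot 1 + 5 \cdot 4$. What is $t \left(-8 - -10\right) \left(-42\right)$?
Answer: $-2016$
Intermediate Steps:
$t = 24$ ($t = 4 + 20 = 24$)
$t \left(-8 - -10\right) \left(-42\right) = 24 \left(-8 - -10\right) \left(-42\right) = 24 \left(-8 + 10\right) \left(-42\right) = 24 \cdot 2 \left(-42\right) = 48 \left(-42\right) = -2016$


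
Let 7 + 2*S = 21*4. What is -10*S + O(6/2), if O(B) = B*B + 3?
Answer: -373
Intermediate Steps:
S = 77/2 (S = -7/2 + (21*4)/2 = -7/2 + (½)*84 = -7/2 + 42 = 77/2 ≈ 38.500)
O(B) = 3 + B² (O(B) = B² + 3 = 3 + B²)
-10*S + O(6/2) = -10*77/2 + (3 + (6/2)²) = -385 + (3 + (6*(½))²) = -385 + (3 + 3²) = -385 + (3 + 9) = -385 + 12 = -373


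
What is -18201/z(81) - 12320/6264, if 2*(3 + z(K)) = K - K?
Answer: 4748921/783 ≈ 6065.0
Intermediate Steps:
z(K) = -3 (z(K) = -3 + (K - K)/2 = -3 + (½)*0 = -3 + 0 = -3)
-18201/z(81) - 12320/6264 = -18201/(-3) - 12320/6264 = -18201*(-⅓) - 12320*1/6264 = 6067 - 1540/783 = 4748921/783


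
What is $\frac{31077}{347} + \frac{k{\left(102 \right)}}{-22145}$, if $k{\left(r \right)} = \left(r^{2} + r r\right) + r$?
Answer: $\frac{136188879}{1536863} \approx 88.615$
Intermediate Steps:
$k{\left(r \right)} = r + 2 r^{2}$ ($k{\left(r \right)} = \left(r^{2} + r^{2}\right) + r = 2 r^{2} + r = r + 2 r^{2}$)
$\frac{31077}{347} + \frac{k{\left(102 \right)}}{-22145} = \frac{31077}{347} + \frac{102 \left(1 + 2 \cdot 102\right)}{-22145} = 31077 \cdot \frac{1}{347} + 102 \left(1 + 204\right) \left(- \frac{1}{22145}\right) = \frac{31077}{347} + 102 \cdot 205 \left(- \frac{1}{22145}\right) = \frac{31077}{347} + 20910 \left(- \frac{1}{22145}\right) = \frac{31077}{347} - \frac{4182}{4429} = \frac{136188879}{1536863}$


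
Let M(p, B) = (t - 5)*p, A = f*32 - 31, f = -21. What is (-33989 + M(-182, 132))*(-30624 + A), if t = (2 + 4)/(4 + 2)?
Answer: 1041967347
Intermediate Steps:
t = 1 (t = 6/6 = 6*(1/6) = 1)
A = -703 (A = -21*32 - 31 = -672 - 31 = -703)
M(p, B) = -4*p (M(p, B) = (1 - 5)*p = -4*p)
(-33989 + M(-182, 132))*(-30624 + A) = (-33989 - 4*(-182))*(-30624 - 703) = (-33989 + 728)*(-31327) = -33261*(-31327) = 1041967347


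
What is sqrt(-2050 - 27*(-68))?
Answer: I*sqrt(214) ≈ 14.629*I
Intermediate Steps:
sqrt(-2050 - 27*(-68)) = sqrt(-2050 + 1836) = sqrt(-214) = I*sqrt(214)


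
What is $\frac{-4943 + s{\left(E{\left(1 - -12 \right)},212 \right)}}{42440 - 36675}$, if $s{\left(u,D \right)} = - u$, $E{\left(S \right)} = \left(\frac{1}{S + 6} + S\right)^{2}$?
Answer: $- \frac{1845927}{2081165} \approx -0.88697$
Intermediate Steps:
$E{\left(S \right)} = \left(S + \frac{1}{6 + S}\right)^{2}$ ($E{\left(S \right)} = \left(\frac{1}{6 + S} + S\right)^{2} = \left(S + \frac{1}{6 + S}\right)^{2}$)
$\frac{-4943 + s{\left(E{\left(1 - -12 \right)},212 \right)}}{42440 - 36675} = \frac{-4943 - \frac{\left(1 + \left(1 - -12\right)^{2} + 6 \left(1 - -12\right)\right)^{2}}{\left(6 + \left(1 - -12\right)\right)^{2}}}{42440 - 36675} = \frac{-4943 - \frac{\left(1 + \left(1 + 12\right)^{2} + 6 \left(1 + 12\right)\right)^{2}}{\left(6 + \left(1 + 12\right)\right)^{2}}}{5765} = \left(-4943 - \frac{\left(1 + 13^{2} + 6 \cdot 13\right)^{2}}{\left(6 + 13\right)^{2}}\right) \frac{1}{5765} = \left(-4943 - \frac{\left(1 + 169 + 78\right)^{2}}{361}\right) \frac{1}{5765} = \left(-4943 - \frac{248^{2}}{361}\right) \frac{1}{5765} = \left(-4943 - \frac{1}{361} \cdot 61504\right) \frac{1}{5765} = \left(-4943 - \frac{61504}{361}\right) \frac{1}{5765} = \left(- \frac{1845927}{361}\right) \frac{1}{5765} = - \frac{1845927}{2081165}$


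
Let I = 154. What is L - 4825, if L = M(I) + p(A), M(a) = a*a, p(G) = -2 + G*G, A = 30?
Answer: 19789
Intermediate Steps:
p(G) = -2 + G²
M(a) = a²
L = 24614 (L = 154² + (-2 + 30²) = 23716 + (-2 + 900) = 23716 + 898 = 24614)
L - 4825 = 24614 - 4825 = 19789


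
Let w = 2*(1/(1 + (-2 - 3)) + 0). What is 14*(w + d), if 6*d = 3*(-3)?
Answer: -28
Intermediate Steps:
w = -1/2 (w = 2*(1/(1 - 5) + 0) = 2*(1/(-4) + 0) = 2*(-1/4 + 0) = 2*(-1/4) = -1/2 ≈ -0.50000)
d = -3/2 (d = (3*(-3))/6 = (1/6)*(-9) = -3/2 ≈ -1.5000)
14*(w + d) = 14*(-1/2 - 3/2) = 14*(-2) = -28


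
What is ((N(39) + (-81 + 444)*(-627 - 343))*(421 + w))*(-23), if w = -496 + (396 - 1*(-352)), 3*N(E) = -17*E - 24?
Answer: 5453855381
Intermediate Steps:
N(E) = -8 - 17*E/3 (N(E) = (-17*E - 24)/3 = (-24 - 17*E)/3 = -8 - 17*E/3)
w = 252 (w = -496 + (396 + 352) = -496 + 748 = 252)
((N(39) + (-81 + 444)*(-627 - 343))*(421 + w))*(-23) = (((-8 - 17/3*39) + (-81 + 444)*(-627 - 343))*(421 + 252))*(-23) = (((-8 - 221) + 363*(-970))*673)*(-23) = ((-229 - 352110)*673)*(-23) = -352339*673*(-23) = -237124147*(-23) = 5453855381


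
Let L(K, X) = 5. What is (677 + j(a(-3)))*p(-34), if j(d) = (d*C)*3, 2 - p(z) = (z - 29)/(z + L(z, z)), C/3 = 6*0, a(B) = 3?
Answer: -3385/29 ≈ -116.72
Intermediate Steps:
C = 0 (C = 3*(6*0) = 3*0 = 0)
p(z) = 2 - (-29 + z)/(5 + z) (p(z) = 2 - (z - 29)/(z + 5) = 2 - (-29 + z)/(5 + z))
j(d) = 0 (j(d) = (d*0)*3 = 0*3 = 0)
(677 + j(a(-3)))*p(-34) = (677 + 0)*((39 - 34)/(5 - 34)) = 677*(5/(-29)) = 677*(-1/29*5) = 677*(-5/29) = -3385/29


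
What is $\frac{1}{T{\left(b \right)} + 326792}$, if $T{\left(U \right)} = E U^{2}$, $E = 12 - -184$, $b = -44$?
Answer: $\frac{1}{706248} \approx 1.4159 \cdot 10^{-6}$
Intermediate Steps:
$E = 196$ ($E = 12 + 184 = 196$)
$T{\left(U \right)} = 196 U^{2}$
$\frac{1}{T{\left(b \right)} + 326792} = \frac{1}{196 \left(-44\right)^{2} + 326792} = \frac{1}{196 \cdot 1936 + 326792} = \frac{1}{379456 + 326792} = \frac{1}{706248}$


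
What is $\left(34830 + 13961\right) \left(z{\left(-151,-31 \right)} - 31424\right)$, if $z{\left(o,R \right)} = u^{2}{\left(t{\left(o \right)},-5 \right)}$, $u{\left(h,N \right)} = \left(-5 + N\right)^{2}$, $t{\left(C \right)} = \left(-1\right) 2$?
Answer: $-1045298384$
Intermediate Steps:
$t{\left(C \right)} = -2$
$z{\left(o,R \right)} = 10000$ ($z{\left(o,R \right)} = \left(\left(-5 - 5\right)^{2}\right)^{2} = \left(\left(-10\right)^{2}\right)^{2} = 100^{2} = 10000$)
$\left(34830 + 13961\right) \left(z{\left(-151,-31 \right)} - 31424\right) = \left(34830 + 13961\right) \left(10000 - 31424\right) = 48791 \left(-21424\right) = -1045298384$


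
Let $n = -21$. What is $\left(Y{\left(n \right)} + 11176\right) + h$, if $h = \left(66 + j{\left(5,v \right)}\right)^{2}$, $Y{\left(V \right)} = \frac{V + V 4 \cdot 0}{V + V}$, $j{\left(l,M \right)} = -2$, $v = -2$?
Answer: $\frac{30545}{2} \approx 15273.0$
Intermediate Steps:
$Y{\left(V \right)} = \frac{1}{2}$ ($Y{\left(V \right)} = \frac{V + 4 V 0}{2 V} = \left(V + 0\right) \frac{1}{2 V} = V \frac{1}{2 V} = \frac{1}{2}$)
$h = 4096$ ($h = \left(66 - 2\right)^{2} = 64^{2} = 4096$)
$\left(Y{\left(n \right)} + 11176\right) + h = \left(\frac{1}{2} + 11176\right) + 4096 = \frac{22353}{2} + 4096 = \frac{30545}{2}$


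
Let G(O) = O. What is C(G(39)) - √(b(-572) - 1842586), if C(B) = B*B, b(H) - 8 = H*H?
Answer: 1521 - I*√1515394 ≈ 1521.0 - 1231.0*I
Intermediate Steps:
b(H) = 8 + H² (b(H) = 8 + H*H = 8 + H²)
C(B) = B²
C(G(39)) - √(b(-572) - 1842586) = 39² - √((8 + (-572)²) - 1842586) = 1521 - √((8 + 327184) - 1842586) = 1521 - √(327192 - 1842586) = 1521 - √(-1515394) = 1521 - I*√1515394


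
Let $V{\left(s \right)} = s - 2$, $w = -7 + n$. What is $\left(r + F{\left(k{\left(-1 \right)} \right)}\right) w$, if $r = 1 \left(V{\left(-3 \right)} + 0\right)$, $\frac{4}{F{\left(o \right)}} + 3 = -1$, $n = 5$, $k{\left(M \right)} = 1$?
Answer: $12$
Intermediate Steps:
$w = -2$ ($w = -7 + 5 = -2$)
$V{\left(s \right)} = -2 + s$
$F{\left(o \right)} = -1$ ($F{\left(o \right)} = \frac{4}{-3 - 1} = \frac{4}{-4} = 4 \left(- \frac{1}{4}\right) = -1$)
$r = -5$ ($r = 1 \left(\left(-2 - 3\right) + 0\right) = 1 \left(-5 + 0\right) = 1 \left(-5\right) = -5$)
$\left(r + F{\left(k{\left(-1 \right)} \right)}\right) w = \left(-5 - 1\right) \left(-2\right) = \left(-6\right) \left(-2\right) = 12$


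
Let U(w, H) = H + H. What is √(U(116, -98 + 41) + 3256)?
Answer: √3142 ≈ 56.054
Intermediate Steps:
U(w, H) = 2*H
√(U(116, -98 + 41) + 3256) = √(2*(-98 + 41) + 3256) = √(2*(-57) + 3256) = √(-114 + 3256) = √3142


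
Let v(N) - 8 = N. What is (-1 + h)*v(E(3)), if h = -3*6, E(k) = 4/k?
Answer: -532/3 ≈ -177.33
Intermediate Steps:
v(N) = 8 + N
h = -18
(-1 + h)*v(E(3)) = (-1 - 18)*(8 + 4/3) = -19*(8 + 4*(1/3)) = -19*(8 + 4/3) = -19*28/3 = -532/3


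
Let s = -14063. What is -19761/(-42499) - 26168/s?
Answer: 1390012775/597663437 ≈ 2.3257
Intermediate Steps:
-19761/(-42499) - 26168/s = -19761/(-42499) - 26168/(-14063) = -19761*(-1/42499) - 26168*(-1/14063) = 19761/42499 + 26168/14063 = 1390012775/597663437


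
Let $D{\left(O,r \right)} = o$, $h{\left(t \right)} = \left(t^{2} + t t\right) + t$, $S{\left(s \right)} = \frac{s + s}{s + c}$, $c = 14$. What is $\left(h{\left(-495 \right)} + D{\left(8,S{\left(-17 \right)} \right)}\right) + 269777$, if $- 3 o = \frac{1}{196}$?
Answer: $\frac{446487215}{588} \approx 7.5933 \cdot 10^{5}$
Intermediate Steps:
$S{\left(s \right)} = \frac{2 s}{14 + s}$ ($S{\left(s \right)} = \frac{s + s}{s + 14} = \frac{2 s}{14 + s}$)
$h{\left(t \right)} = t + 2 t^{2}$ ($h{\left(t \right)} = \left(t^{2} + t^{2}\right) + t = 2 t^{2} + t = t + 2 t^{2}$)
$o = - \frac{1}{588}$ ($o = - \frac{1}{3 \cdot 196} = \left(- \frac{1}{3}\right) \frac{1}{196} = - \frac{1}{588} \approx -0.0017007$)
$D{\left(O,r \right)} = - \frac{1}{588}$
$\left(h{\left(-495 \right)} + D{\left(8,S{\left(-17 \right)} \right)}\right) + 269777 = \left(- 495 \left(1 + 2 \left(-495\right)\right) - \frac{1}{588}\right) + 269777 = \left(- 495 \left(1 - 990\right) - \frac{1}{588}\right) + 269777 = \left(\left(-495\right) \left(-989\right) - \frac{1}{588}\right) + 269777 = \left(489555 - \frac{1}{588}\right) + 269777 = \frac{287858339}{588} + 269777 = \frac{446487215}{588}$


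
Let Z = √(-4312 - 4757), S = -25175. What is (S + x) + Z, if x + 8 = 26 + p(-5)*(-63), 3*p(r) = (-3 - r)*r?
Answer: -24947 + I*√9069 ≈ -24947.0 + 95.231*I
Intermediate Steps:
p(r) = r*(-3 - r)/3 (p(r) = ((-3 - r)*r)/3 = (r*(-3 - r))/3 = r*(-3 - r)/3)
x = 228 (x = -8 + (26 - ⅓*(-5)*(3 - 5)*(-63)) = -8 + (26 - ⅓*(-5)*(-2)*(-63)) = -8 + (26 - 10/3*(-63)) = -8 + (26 + 210) = -8 + 236 = 228)
Z = I*√9069 (Z = √(-9069) = I*√9069 ≈ 95.231*I)
(S + x) + Z = (-25175 + 228) + I*√9069 = -24947 + I*√9069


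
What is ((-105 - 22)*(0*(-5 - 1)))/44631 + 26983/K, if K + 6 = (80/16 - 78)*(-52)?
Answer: 26983/3790 ≈ 7.1195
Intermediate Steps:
K = 3790 (K = -6 + (80/16 - 78)*(-52) = -6 + (80*(1/16) - 78)*(-52) = -6 + (5 - 78)*(-52) = -6 - 73*(-52) = -6 + 3796 = 3790)
((-105 - 22)*(0*(-5 - 1)))/44631 + 26983/K = ((-105 - 22)*(0*(-5 - 1)))/44631 + 26983/3790 = -0*(-6)*(1/44631) + 26983*(1/3790) = -127*0*(1/44631) + 26983/3790 = 0*(1/44631) + 26983/3790 = 0 + 26983/3790 = 26983/3790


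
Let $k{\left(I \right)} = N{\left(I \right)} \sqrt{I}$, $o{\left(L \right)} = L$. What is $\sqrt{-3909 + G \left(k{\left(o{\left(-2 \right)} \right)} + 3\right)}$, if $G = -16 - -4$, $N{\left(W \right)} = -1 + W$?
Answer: $\sqrt{-3945 + 36 i \sqrt{2}} \approx 0.4053 + 62.811 i$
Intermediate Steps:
$k{\left(I \right)} = \sqrt{I} \left(-1 + I\right)$ ($k{\left(I \right)} = \left(-1 + I\right) \sqrt{I} = \sqrt{I} \left(-1 + I\right)$)
$G = -12$ ($G = -16 + 4 = -12$)
$\sqrt{-3909 + G \left(k{\left(o{\left(-2 \right)} \right)} + 3\right)} = \sqrt{-3909 - 12 \left(\sqrt{-2} \left(-1 - 2\right) + 3\right)} = \sqrt{-3909 - 12 \left(i \sqrt{2} \left(-3\right) + 3\right)} = \sqrt{-3909 - 12 \left(- 3 i \sqrt{2} + 3\right)} = \sqrt{-3909 - 12 \left(3 - 3 i \sqrt{2}\right)} = \sqrt{-3909 - \left(36 - 36 i \sqrt{2}\right)} = \sqrt{-3945 + 36 i \sqrt{2}}$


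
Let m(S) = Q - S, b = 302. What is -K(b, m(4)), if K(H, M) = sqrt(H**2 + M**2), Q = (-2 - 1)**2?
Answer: -sqrt(91229) ≈ -302.04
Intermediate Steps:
Q = 9 (Q = (-3)**2 = 9)
m(S) = 9 - S
-K(b, m(4)) = -sqrt(302**2 + (9 - 1*4)**2) = -sqrt(91204 + (9 - 4)**2) = -sqrt(91204 + 5**2) = -sqrt(91204 + 25) = -sqrt(91229)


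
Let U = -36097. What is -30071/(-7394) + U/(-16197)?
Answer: 753961205/119760618 ≈ 6.2956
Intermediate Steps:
-30071/(-7394) + U/(-16197) = -30071/(-7394) - 36097/(-16197) = -30071*(-1/7394) - 36097*(-1/16197) = 30071/7394 + 36097/16197 = 753961205/119760618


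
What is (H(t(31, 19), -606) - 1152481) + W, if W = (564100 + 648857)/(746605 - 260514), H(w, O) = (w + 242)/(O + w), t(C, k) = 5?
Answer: -336685986781691/292140691 ≈ -1.1525e+6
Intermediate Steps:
H(w, O) = (242 + w)/(O + w)
W = 1212957/486091 ≈ 2.4953
(H(t(31, 19), -606) - 1152481) + W = ((242 + 5)/(-606 + 5) - 1152481) + 1212957/486091 = (247/(-601) - 1152481) + 1212957/486091 = (-1/601*247 - 1152481) + 1212957/486091 = (-247/601 - 1152481) + 1212957/486091 = -692641328/601 + 1212957/486091 = -336685986781691/292140691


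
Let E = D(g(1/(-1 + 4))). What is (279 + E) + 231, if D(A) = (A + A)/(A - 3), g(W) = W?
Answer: 2039/4 ≈ 509.75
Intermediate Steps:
D(A) = 2*A/(-3 + A) (D(A) = (2*A)/(-3 + A) = 2*A/(-3 + A))
E = -¼ (E = 2/((-1 + 4)*(-3 + 1/(-1 + 4))) = 2/(3*(-3 + 1/3)) = 2*(⅓)/(-3 + ⅓) = 2*(⅓)/(-8/3) = 2*(⅓)*(-3/8) = -¼ ≈ -0.25000)
(279 + E) + 231 = (279 - ¼) + 231 = 1115/4 + 231 = 2039/4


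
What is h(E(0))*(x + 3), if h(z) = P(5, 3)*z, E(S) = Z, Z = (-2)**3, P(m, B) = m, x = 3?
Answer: -240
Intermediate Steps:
Z = -8
E(S) = -8
h(z) = 5*z
h(E(0))*(x + 3) = (5*(-8))*(3 + 3) = -40*6 = -240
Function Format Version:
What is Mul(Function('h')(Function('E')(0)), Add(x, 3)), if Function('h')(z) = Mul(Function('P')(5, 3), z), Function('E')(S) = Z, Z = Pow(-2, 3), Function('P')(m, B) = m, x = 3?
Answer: -240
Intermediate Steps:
Z = -8
Function('E')(S) = -8
Function('h')(z) = Mul(5, z)
Mul(Function('h')(Function('E')(0)), Add(x, 3)) = Mul(Mul(5, -8), Add(3, 3)) = Mul(-40, 6) = -240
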